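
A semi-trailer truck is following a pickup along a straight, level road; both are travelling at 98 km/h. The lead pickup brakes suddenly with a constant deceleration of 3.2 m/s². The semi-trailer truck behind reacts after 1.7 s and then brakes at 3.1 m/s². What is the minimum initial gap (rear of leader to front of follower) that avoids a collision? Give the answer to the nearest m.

Minimum gap ≈ 50 m

98 km/h ÷ 3.6 = 27.2222 m/s.
Leader travels v²/(2a_L) = 741.048 / 6.400 = 115.789 m before stopping.
Follower covers v·t_r = 27.2222 × 1.7 = 46.278 m while reacting, then v²/(2a_F) = 741.048 / 6.200 = 119.524 m while braking, for a total of 46.278 + 119.524 = 165.802 m.
Since a_F ≤ a_L and the follower starts braking later, the follower is never slower than the leader, so the closest approach is when both have stopped.
Minimum gap = 165.802 − 115.789 = 50.013 m.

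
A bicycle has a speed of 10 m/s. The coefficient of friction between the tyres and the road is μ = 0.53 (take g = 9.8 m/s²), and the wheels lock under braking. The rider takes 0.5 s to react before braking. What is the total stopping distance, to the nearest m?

Total stopping distance ≈ 15 m

a = μg = 0.53 × 9.8 = 5.194 m/s².
Reaction distance = v·t_r = 10.0000 × 0.5 = 5.000 m.
Braking distance = v²/(2a) = 10.0000² / (2 × 5.194) = 100.000 / 10.388 = 9.626 m.
Total = 5.000 + 9.626 = 14.626 m.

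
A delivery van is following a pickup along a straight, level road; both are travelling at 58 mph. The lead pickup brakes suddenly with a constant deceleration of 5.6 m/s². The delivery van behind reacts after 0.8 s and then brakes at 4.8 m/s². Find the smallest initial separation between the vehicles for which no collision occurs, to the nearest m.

Minimum gap ≈ 31 m

58 mph × 0.44704 = 25.9283 m/s.
Leader travels v²/(2a_L) = 672.277 / 11.200 = 60.025 m before stopping.
Follower covers v·t_r = 25.9283 × 0.8 = 20.743 m while reacting, then v²/(2a_F) = 672.277 / 9.600 = 70.029 m while braking, for a total of 20.743 + 70.029 = 90.772 m.
Since a_F ≤ a_L and the follower starts braking later, the follower is never slower than the leader, so the closest approach is when both have stopped.
Minimum gap = 90.772 − 60.025 = 30.747 m.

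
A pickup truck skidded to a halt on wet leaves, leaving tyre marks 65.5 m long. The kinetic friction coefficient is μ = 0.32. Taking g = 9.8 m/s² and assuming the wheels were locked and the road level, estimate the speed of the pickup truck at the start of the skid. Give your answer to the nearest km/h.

Deceleration a = μg = 0.32 × 9.8 = 3.136 m/s².
v = √(2a·d) = √(2 × 3.136 × 65.5) = √410.816 = 20.2686 m/s.
= 20.2686 × 3.6 = 72.967 km/h.

Initial speed ≈ 73 km/h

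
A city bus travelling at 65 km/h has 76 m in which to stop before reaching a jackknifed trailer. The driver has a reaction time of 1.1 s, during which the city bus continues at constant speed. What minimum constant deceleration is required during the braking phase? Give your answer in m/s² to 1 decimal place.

65 km/h ÷ 3.6 = 18.0556 m/s.
Distance covered during reaction = 18.0556 × 1.1 = 19.861 m.
Distance available for braking: 76 − 19.861 = 56.139 m.
v² = 2a·d ⇒ a = v²/(2d) = 18.0556² / (2 × 56.139) = 326.005 / 112.278 = 2.9036 m/s².

Required deceleration ≈ 2.9 m/s²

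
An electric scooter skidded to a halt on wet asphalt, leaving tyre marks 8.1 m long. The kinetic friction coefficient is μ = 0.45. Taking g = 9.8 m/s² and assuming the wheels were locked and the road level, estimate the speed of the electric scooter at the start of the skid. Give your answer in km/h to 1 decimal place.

Deceleration a = μg = 0.45 × 9.8 = 4.410 m/s².
v = √(2a·d) = √(2 × 4.410 × 8.1) = √71.442 = 8.4523 m/s.
= 8.4523 × 3.6 = 30.428 km/h.

Initial speed ≈ 30.4 km/h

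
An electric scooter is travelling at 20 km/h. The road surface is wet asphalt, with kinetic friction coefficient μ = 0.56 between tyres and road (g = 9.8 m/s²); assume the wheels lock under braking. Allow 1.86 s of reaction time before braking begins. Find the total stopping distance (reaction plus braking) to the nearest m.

20 km/h ÷ 3.6 = 5.5556 m/s.
a = μg = 0.56 × 9.8 = 5.488 m/s².
Reaction distance = v·t_r = 5.5556 × 1.86 = 10.333 m.
Braking distance = v²/(2a) = 5.5556² / (2 × 5.488) = 30.865 / 10.976 = 2.812 m.
Total = 10.333 + 2.812 = 13.145 m.

Total stopping distance ≈ 13 m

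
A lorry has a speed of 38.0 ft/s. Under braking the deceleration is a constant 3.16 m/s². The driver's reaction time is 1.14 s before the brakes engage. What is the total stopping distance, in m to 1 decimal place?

38 ft/s × 0.3048 = 11.5824 m/s.
Reaction distance = v·t_r = 11.5824 × 1.14 = 13.204 m.
Braking distance = v²/(2a) = 11.5824² / (2 × 3.160) = 134.152 / 6.320 = 21.227 m.
Total = 13.204 + 21.227 = 34.431 m.

Total stopping distance ≈ 34.4 m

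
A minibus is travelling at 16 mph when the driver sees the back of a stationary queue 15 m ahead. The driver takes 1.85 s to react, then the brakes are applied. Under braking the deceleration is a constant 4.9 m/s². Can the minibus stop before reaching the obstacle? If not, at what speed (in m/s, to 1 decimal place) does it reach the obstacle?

16 mph × 0.44704 = 7.1526 m/s.
Reaction distance = 7.1526 × 1.85 = 13.232 m.
Braking distance needed to stop: v²/(2a) = 51.160 / 9.800 = 5.220 m, so total needed = 13.232 + 5.220 = 18.452 m > 15 m — it cannot stop.
Distance remaining when braking begins: 15 − 13.232 = 1.768 m.
v² = v₀² − 2a·d = 51.160 − 2 × 4.900 × 1.768 = 33.834 m²/s².
v = √33.834 = 5.817 m/s.

No — it strikes the obstacle at 5.8 m/s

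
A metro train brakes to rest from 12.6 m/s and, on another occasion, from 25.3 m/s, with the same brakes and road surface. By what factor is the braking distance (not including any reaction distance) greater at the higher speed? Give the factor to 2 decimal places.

Braking distance d = v²/(2a), so with a fixed, d ∝ v².
Factor = (25.3/12.6)² = 2.0079² = 4.0317.

Factor ≈ 4.03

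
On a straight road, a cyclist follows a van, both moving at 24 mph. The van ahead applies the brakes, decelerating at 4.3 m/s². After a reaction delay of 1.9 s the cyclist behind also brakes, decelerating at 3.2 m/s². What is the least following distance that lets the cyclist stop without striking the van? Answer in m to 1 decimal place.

Minimum gap ≈ 25.0 m

24 mph × 0.44704 = 10.7290 m/s.
Leader travels v²/(2a_L) = 115.111 / 8.600 = 13.385 m before stopping.
Follower covers v·t_r = 10.7290 × 1.9 = 20.385 m while reacting, then v²/(2a_F) = 115.111 / 6.400 = 17.986 m while braking, for a total of 20.385 + 17.986 = 38.371 m.
Since a_F ≤ a_L and the follower starts braking later, the follower is never slower than the leader, so the closest approach is when both have stopped.
Minimum gap = 38.371 − 13.385 = 24.986 m.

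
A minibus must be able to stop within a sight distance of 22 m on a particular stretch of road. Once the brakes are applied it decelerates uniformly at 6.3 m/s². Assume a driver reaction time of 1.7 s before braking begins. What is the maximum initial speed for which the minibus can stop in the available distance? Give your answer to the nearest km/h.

Maximum speed ≈ 33 km/h

Stopping distance: v·t_r + v²/(2a) = 22 with t_r = 1.7 s and a = 6.300 m/s².
So v² + 21.420 v − 277.20 = 0.
Positive root: v = −a·t_r + √((a·t_r)² + 2a·d) = −10.710 + √(114.704 + 277.20) = 9.0866 m/s.
9.0866 m/s × 3.6 = 32.712 km/h.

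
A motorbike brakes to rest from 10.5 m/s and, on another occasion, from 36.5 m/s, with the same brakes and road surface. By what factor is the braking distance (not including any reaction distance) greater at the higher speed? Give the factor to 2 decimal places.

Factor ≈ 12.08

Braking distance d = v²/(2a), so with a fixed, d ∝ v².
Factor = (36.5/10.5)² = 3.4762² = 12.0840.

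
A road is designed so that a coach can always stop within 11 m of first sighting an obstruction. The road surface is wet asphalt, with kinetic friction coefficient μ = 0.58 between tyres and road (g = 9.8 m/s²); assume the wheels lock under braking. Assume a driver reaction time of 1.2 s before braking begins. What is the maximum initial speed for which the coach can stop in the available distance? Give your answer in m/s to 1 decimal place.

Maximum speed ≈ 6.3 m/s

a = μg = 0.58 × 9.8 = 5.684 m/s².
Stopping distance: v·t_r + v²/(2a) = 11 with t_r = 1.2 s and a = 5.684 m/s².
So v² + 13.642 v − 125.05 = 0.
Positive root: v = −a·t_r + √((a·t_r)² + 2a·d) = −6.821 + √(46.526 + 125.05) = 6.2777 m/s.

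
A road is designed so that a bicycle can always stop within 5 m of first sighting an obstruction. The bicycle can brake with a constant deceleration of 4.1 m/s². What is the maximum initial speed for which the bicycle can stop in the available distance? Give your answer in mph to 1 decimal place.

Maximum speed ≈ 14.3 mph

v²/(2a) = d ⇒ v = √(2 × 4.100 × 5) = √41.00 = 6.4031 m/s.
6.4031 m/s ÷ 0.44704 = 14.323 mph.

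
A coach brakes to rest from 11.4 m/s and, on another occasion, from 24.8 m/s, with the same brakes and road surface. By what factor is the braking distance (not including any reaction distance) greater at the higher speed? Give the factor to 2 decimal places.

Braking distance d = v²/(2a), so with a fixed, d ∝ v².
Factor = (24.8/11.4)² = 2.1754² = 4.7324.

Factor ≈ 4.73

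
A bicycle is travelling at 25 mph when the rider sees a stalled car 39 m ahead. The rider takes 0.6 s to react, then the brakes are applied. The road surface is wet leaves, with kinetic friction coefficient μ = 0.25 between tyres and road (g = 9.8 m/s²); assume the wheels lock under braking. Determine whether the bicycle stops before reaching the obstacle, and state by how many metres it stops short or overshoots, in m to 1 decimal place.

25 mph × 0.44704 = 11.1760 m/s.
a = μg = 0.25 × 9.8 = 2.450 m/s².
Reaction distance = 11.1760 × 0.6 = 6.706 m.
Braking distance = v²/(2a) = 124.903 / 4.900 = 25.490 m.
Total stopping distance = 6.706 + 25.490 = 32.196 m, vs 39 m available — it stops with 39 − 32.196 = 6.804 m to spare.

Yes — it stops 6.8 m short of the obstacle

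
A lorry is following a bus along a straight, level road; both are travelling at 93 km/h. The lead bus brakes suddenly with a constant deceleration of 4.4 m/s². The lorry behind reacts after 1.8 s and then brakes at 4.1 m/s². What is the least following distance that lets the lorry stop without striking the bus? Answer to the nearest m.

93 km/h ÷ 3.6 = 25.8333 m/s.
Leader travels v²/(2a_L) = 667.359 / 8.800 = 75.836 m before stopping.
Follower covers v·t_r = 25.8333 × 1.8 = 46.500 m while reacting, then v²/(2a_F) = 667.359 / 8.200 = 81.385 m while braking, for a total of 46.500 + 81.385 = 127.885 m.
Since a_F ≤ a_L and the follower starts braking later, the follower is never slower than the leader, so the closest approach is when both have stopped.
Minimum gap = 127.885 − 75.836 = 52.049 m.

Minimum gap ≈ 52 m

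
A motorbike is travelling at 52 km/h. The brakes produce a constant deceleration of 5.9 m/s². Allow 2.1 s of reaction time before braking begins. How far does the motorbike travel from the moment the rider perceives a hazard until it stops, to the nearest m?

Total stopping distance ≈ 48 m

52 km/h ÷ 3.6 = 14.4444 m/s.
Reaction distance = v·t_r = 14.4444 × 2.1 = 30.333 m.
Braking distance = v²/(2a) = 14.4444² / (2 × 5.900) = 208.641 / 11.800 = 17.681 m.
Total = 30.333 + 17.681 = 48.014 m.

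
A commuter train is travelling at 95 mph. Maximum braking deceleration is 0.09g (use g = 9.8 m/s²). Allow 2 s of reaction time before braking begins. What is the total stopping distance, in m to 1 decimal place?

Total stopping distance ≈ 1107.4 m

95 mph × 0.44704 = 42.4688 m/s.
a = 0.09 × 9.8 = 0.882 m/s².
Reaction distance = v·t_r = 42.4688 × 2 = 84.938 m.
Braking distance = v²/(2a) = 42.4688² / (2 × 0.882) = 1803.599 / 1.764 = 1022.448 m.
Total = 84.938 + 1022.448 = 1107.386 m.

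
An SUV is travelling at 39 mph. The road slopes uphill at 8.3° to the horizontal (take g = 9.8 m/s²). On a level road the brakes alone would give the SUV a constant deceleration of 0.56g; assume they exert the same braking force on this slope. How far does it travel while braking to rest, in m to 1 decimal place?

39 mph × 0.44704 = 17.4346 m/s.
a = 0.56 × 9.8 = 5.488 m/s².
Gravity along the uphill slope adds to the braking deceleration: a_eff = 5.488 + 9.8·sin 8.3° = 5.488 + 1.415 = 6.903 m/s².
Braking distance = v²/(2a) = 17.4346² / (2 × 6.903) = 303.965 / 13.806 = 22.017 m.

Braking distance ≈ 22.0 m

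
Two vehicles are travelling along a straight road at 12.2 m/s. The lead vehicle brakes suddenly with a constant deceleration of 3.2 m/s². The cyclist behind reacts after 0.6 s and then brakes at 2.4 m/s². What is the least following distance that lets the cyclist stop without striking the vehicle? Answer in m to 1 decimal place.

Leader travels v²/(2a_L) = 148.840 / 6.400 = 23.256 m before stopping.
Follower covers v·t_r = 12.2000 × 0.6 = 7.320 m while reacting, then v²/(2a_F) = 148.840 / 4.800 = 31.008 m while braking, for a total of 7.320 + 31.008 = 38.328 m.
Since a_F ≤ a_L and the follower starts braking later, the follower is never slower than the leader, so the closest approach is when both have stopped.
Minimum gap = 38.328 − 23.256 = 15.072 m.

Minimum gap ≈ 15.1 m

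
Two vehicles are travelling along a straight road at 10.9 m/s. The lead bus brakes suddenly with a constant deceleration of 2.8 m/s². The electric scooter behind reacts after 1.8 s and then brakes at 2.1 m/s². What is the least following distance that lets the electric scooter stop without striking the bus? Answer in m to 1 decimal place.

Leader travels v²/(2a_L) = 118.810 / 5.600 = 21.216 m before stopping.
Follower covers v·t_r = 10.9000 × 1.8 = 19.620 m while reacting, then v²/(2a_F) = 118.810 / 4.200 = 28.288 m while braking, for a total of 19.620 + 28.288 = 47.908 m.
Since a_F ≤ a_L and the follower starts braking later, the follower is never slower than the leader, so the closest approach is when both have stopped.
Minimum gap = 47.908 − 21.216 = 26.692 m.

Minimum gap ≈ 26.7 m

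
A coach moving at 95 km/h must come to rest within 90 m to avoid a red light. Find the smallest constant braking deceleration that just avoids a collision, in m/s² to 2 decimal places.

95 km/h ÷ 3.6 = 26.3889 m/s.
v² = 2a·d ⇒ a = v²/(2d) = 26.3889² / (2 × 90.000) = 696.374 / 180.000 = 3.8687 m/s².

Required deceleration ≈ 3.87 m/s²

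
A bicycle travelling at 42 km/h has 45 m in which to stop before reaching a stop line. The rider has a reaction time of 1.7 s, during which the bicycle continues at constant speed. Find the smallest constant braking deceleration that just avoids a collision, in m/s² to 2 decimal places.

Required deceleration ≈ 2.70 m/s²

42 km/h ÷ 3.6 = 11.6667 m/s.
Distance covered during reaction = 11.6667 × 1.7 = 19.833 m.
Distance available for braking: 45 − 19.833 = 25.167 m.
v² = 2a·d ⇒ a = v²/(2d) = 11.6667² / (2 × 25.167) = 136.112 / 50.334 = 2.7042 m/s².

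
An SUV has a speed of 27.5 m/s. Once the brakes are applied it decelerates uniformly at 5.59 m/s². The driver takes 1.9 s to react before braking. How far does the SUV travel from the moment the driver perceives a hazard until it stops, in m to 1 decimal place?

Total stopping distance ≈ 119.9 m

Reaction distance = v·t_r = 27.5000 × 1.9 = 52.250 m.
Braking distance = v²/(2a) = 27.5000² / (2 × 5.590) = 756.250 / 11.180 = 67.643 m.
Total = 52.250 + 67.643 = 119.893 m.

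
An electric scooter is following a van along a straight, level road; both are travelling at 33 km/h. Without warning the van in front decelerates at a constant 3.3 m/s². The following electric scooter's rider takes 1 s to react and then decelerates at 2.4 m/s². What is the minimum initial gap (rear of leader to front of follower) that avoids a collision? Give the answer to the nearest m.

33 km/h ÷ 3.6 = 9.1667 m/s.
Leader travels v²/(2a_L) = 84.028 / 6.600 = 12.732 m before stopping.
Follower covers v·t_r = 9.1667 × 1 = 9.167 m while reacting, then v²/(2a_F) = 84.028 / 4.800 = 17.506 m while braking, for a total of 9.167 + 17.506 = 26.673 m.
Since a_F ≤ a_L and the follower starts braking later, the follower is never slower than the leader, so the closest approach is when both have stopped.
Minimum gap = 26.673 − 12.732 = 13.941 m.

Minimum gap ≈ 14 m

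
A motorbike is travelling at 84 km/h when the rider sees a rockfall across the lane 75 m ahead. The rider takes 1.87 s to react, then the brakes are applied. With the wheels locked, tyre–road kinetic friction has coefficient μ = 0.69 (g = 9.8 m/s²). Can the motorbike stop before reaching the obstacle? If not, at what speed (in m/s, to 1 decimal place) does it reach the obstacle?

84 km/h ÷ 3.6 = 23.3333 m/s.
a = μg = 0.69 × 9.8 = 6.762 m/s².
Reaction distance = 23.3333 × 1.87 = 43.633 m.
Braking distance needed to stop: v²/(2a) = 544.443 / 13.524 = 40.258 m, so total needed = 43.633 + 40.258 = 83.891 m > 75 m — it cannot stop.
Distance remaining when braking begins: 75 − 43.633 = 31.367 m.
v² = v₀² − 2a·d = 544.443 − 2 × 6.762 × 31.367 = 120.236 m²/s².
v = √120.236 = 10.965 m/s.

No — it strikes the obstacle at 11.0 m/s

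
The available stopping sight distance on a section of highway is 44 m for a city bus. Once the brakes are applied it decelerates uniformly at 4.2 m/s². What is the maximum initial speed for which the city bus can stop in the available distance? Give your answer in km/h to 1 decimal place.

v²/(2a) = d ⇒ v = √(2 × 4.200 × 44) = √369.60 = 19.2250 m/s.
19.2250 m/s × 3.6 = 69.210 km/h.

Maximum speed ≈ 69.2 km/h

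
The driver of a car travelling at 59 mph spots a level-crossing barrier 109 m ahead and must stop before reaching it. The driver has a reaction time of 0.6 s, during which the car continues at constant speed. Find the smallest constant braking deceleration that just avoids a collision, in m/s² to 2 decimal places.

59 mph × 0.44704 = 26.3754 m/s.
Distance covered during reaction = 26.3754 × 0.6 = 15.825 m.
Distance available for braking: 109 − 15.825 = 93.175 m.
v² = 2a·d ⇒ a = v²/(2d) = 26.3754² / (2 × 93.175) = 695.662 / 186.350 = 3.7331 m/s².

Required deceleration ≈ 3.73 m/s²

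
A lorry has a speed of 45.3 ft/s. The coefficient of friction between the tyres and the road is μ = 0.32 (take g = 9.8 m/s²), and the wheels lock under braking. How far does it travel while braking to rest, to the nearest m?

Braking distance ≈ 30 m

45.3 ft/s × 0.3048 = 13.8074 m/s.
a = μg = 0.32 × 9.8 = 3.136 m/s².
Braking distance = v²/(2a) = 13.8074² / (2 × 3.136) = 190.644 / 6.272 = 30.396 m.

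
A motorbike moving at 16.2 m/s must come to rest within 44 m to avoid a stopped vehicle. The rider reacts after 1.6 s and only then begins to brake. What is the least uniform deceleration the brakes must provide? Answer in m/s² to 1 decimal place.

Required deceleration ≈ 7.3 m/s²

Distance covered during reaction = 16.2000 × 1.6 = 25.920 m.
Distance available for braking: 44 − 25.920 = 18.080 m.
v² = 2a·d ⇒ a = v²/(2d) = 16.2000² / (2 × 18.080) = 262.440 / 36.160 = 7.2577 m/s².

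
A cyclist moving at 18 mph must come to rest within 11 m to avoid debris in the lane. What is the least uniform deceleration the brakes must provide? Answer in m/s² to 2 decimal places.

18 mph × 0.44704 = 8.0467 m/s.
v² = 2a·d ⇒ a = v²/(2d) = 8.0467² / (2 × 11.000) = 64.749 / 22.000 = 2.9431 m/s².

Required deceleration ≈ 2.94 m/s²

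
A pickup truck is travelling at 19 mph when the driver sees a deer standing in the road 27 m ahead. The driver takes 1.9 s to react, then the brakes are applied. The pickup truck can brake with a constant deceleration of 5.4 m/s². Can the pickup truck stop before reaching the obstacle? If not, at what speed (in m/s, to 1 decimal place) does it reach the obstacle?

19 mph × 0.44704 = 8.4938 m/s.
Reaction distance = 8.4938 × 1.9 = 16.138 m.
Braking distance = v²/(2a) = 72.145 / 10.800 = 6.680 m.
Total stopping distance = 16.138 + 6.680 = 22.818 m, vs 27 m available — it stops with 27 − 22.818 = 4.182 m to spare.

Yes — it stops about 4.2 m short of the obstacle, so it never reaches it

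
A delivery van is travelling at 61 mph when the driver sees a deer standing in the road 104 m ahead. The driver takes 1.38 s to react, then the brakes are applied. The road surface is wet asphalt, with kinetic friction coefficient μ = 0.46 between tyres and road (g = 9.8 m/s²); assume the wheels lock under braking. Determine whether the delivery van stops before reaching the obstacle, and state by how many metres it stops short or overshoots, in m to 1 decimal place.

61 mph × 0.44704 = 27.2694 m/s.
a = μg = 0.46 × 9.8 = 4.508 m/s².
Reaction distance = 27.2694 × 1.38 = 37.632 m.
Braking distance = v²/(2a) = 743.620 / 9.016 = 82.478 m.
Total stopping distance = 37.632 + 82.478 = 120.110 m, vs 104 m available — it cannot stop in time and overshoots by 120.110 − 104 = 16.110 m.

No — it overshoots by 16.1 m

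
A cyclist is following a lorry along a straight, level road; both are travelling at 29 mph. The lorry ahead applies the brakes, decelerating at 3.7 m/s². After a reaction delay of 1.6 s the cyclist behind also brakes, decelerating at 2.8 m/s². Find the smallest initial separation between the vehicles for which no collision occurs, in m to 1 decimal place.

29 mph × 0.44704 = 12.9642 m/s.
Leader travels v²/(2a_L) = 168.070 / 7.400 = 22.712 m before stopping.
Follower covers v·t_r = 12.9642 × 1.6 = 20.743 m while reacting, then v²/(2a_F) = 168.070 / 5.600 = 30.012 m while braking, for a total of 20.743 + 30.012 = 50.755 m.
Since a_F ≤ a_L and the follower starts braking later, the follower is never slower than the leader, so the closest approach is when both have stopped.
Minimum gap = 50.755 − 22.712 = 28.043 m.

Minimum gap ≈ 28.0 m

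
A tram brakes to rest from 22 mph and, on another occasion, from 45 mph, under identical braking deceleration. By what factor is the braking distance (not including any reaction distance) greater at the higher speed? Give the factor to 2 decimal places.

Braking distance d = v²/(2a), so with a fixed, d ∝ v².
Factor = (45/22)² = 2.0455² = 4.1841.

Factor ≈ 4.18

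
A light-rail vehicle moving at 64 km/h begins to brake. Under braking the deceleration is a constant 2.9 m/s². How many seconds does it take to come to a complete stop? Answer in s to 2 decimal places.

Braking time ≈ 6.13 s

64 km/h ÷ 3.6 = 17.7778 m/s.
Braking time = v/a = 17.7778 / 2.900 = 6.130 s.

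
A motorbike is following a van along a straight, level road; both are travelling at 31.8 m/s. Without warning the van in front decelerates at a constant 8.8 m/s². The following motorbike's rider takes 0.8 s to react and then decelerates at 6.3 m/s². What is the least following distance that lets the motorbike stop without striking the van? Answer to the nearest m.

Minimum gap ≈ 48 m

Leader travels v²/(2a_L) = 1011.240 / 17.600 = 57.457 m before stopping.
Follower covers v·t_r = 31.8000 × 0.8 = 25.440 m while reacting, then v²/(2a_F) = 1011.240 / 12.600 = 80.257 m while braking, for a total of 25.440 + 80.257 = 105.697 m.
Since a_F ≤ a_L and the follower starts braking later, the follower is never slower than the leader, so the closest approach is when both have stopped.
Minimum gap = 105.697 − 57.457 = 48.240 m.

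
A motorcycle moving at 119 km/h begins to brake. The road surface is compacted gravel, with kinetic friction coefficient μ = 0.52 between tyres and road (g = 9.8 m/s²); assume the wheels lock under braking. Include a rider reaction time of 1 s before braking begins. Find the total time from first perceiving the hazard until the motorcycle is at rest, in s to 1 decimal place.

Total time ≈ 7.5 s

119 km/h ÷ 3.6 = 33.0556 m/s.
a = μg = 0.52 × 9.8 = 5.096 m/s².
Braking time = v/a = 33.0556 / 5.096 = 6.487 s.
Total = 1 + 6.487 = 7.487 s.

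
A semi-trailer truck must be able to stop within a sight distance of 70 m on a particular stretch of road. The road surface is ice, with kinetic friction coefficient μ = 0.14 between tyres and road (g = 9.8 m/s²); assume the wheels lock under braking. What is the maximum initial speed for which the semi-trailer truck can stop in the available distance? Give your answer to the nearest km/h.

Maximum speed ≈ 50 km/h

a = μg = 0.14 × 9.8 = 1.372 m/s².
v²/(2a) = d ⇒ v = √(2 × 1.372 × 70) = √192.08 = 13.8593 m/s.
13.8593 m/s × 3.6 = 49.893 km/h.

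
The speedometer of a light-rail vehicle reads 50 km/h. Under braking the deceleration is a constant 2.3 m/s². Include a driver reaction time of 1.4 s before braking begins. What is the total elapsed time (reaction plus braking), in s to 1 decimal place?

50 km/h ÷ 3.6 = 13.8889 m/s.
Braking time = v/a = 13.8889 / 2.300 = 6.039 s.
Total = 1.4 + 6.039 = 7.439 s.

Total time ≈ 7.4 s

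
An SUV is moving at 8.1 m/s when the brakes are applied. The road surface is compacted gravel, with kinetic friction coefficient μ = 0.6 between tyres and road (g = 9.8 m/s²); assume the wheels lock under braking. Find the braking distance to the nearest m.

Braking distance ≈ 6 m

a = μg = 0.6 × 9.8 = 5.880 m/s².
Braking distance = v²/(2a) = 8.1000² / (2 × 5.880) = 65.610 / 11.760 = 5.579 m.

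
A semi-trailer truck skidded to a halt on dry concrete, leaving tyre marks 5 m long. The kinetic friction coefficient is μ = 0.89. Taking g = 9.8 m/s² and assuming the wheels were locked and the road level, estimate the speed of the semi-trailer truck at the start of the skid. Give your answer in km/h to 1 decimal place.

Deceleration a = μg = 0.89 × 9.8 = 8.722 m/s².
v = √(2a·d) = √(2 × 8.722 × 5) = √87.220 = 9.3392 m/s.
= 9.3392 × 3.6 = 33.621 km/h.

Initial speed ≈ 33.6 km/h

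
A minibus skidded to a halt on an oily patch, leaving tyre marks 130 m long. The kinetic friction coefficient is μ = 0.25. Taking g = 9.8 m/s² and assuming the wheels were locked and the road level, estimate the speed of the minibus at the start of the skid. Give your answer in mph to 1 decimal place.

Deceleration a = μg = 0.25 × 9.8 = 2.450 m/s².
v = √(2a·d) = √(2 × 2.450 × 130) = √637.000 = 25.2389 m/s.
= 25.2389 ÷ 0.44704 = 56.458 mph.

Initial speed ≈ 56.5 mph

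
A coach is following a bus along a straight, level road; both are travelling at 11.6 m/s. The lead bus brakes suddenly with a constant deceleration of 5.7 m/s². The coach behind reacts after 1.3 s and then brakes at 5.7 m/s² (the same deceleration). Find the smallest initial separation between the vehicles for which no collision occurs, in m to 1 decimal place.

Leader travels v²/(2a_L) = 134.560 / 11.400 = 11.804 m before stopping.
Follower covers v·t_r = 11.6000 × 1.3 = 15.080 m while reacting, then v²/(2a_F) = 134.560 / 11.400 = 11.804 m while braking, for a total of 15.080 + 11.804 = 26.884 m.
Since a_F ≤ a_L and the follower starts braking later, the follower is never slower than the leader, so the closest approach is when both have stopped.
Minimum gap = 26.884 − 11.804 = 15.080 m.

Minimum gap ≈ 15.1 m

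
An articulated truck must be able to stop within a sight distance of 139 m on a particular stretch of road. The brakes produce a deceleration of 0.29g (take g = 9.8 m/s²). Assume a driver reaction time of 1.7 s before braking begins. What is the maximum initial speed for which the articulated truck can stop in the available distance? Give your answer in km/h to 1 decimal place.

a = 0.29 × 9.8 = 2.842 m/s².
Stopping distance: v·t_r + v²/(2a) = 139 with t_r = 1.7 s and a = 2.842 m/s².
So v² + 9.663 v − 790.08 = 0.
Positive root: v = −a·t_r + √((a·t_r)² + 2a·d) = −4.831 + √(23.339 + 790.08) = 23.6895 m/s.
23.6895 m/s × 3.6 = 85.282 km/h.

Maximum speed ≈ 85.3 km/h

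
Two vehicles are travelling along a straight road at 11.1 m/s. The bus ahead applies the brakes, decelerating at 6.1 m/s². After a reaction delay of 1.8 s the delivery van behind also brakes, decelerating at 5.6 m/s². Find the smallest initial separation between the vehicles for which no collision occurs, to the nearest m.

Minimum gap ≈ 21 m

Leader travels v²/(2a_L) = 123.210 / 12.200 = 10.099 m before stopping.
Follower covers v·t_r = 11.1000 × 1.8 = 19.980 m while reacting, then v²/(2a_F) = 123.210 / 11.200 = 11.001 m while braking, for a total of 19.980 + 11.001 = 30.981 m.
Since a_F ≤ a_L and the follower starts braking later, the follower is never slower than the leader, so the closest approach is when both have stopped.
Minimum gap = 30.981 − 10.099 = 20.882 m.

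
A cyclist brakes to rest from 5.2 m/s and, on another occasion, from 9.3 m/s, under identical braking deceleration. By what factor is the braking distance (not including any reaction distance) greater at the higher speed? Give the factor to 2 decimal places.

Braking distance d = v²/(2a), so with a fixed, d ∝ v².
Factor = (9.3/5.2)² = 1.7885² = 3.1987.

Factor ≈ 3.20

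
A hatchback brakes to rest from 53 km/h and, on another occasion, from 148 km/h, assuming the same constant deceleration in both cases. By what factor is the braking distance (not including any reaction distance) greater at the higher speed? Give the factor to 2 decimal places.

Factor ≈ 7.80

Braking distance d = v²/(2a), so with a fixed, d ∝ v².
Factor = (148/53)² = 2.7925² = 7.7981.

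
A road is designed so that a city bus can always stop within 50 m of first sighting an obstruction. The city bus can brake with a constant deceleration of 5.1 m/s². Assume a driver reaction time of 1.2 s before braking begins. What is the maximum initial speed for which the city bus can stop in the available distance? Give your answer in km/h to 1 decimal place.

Stopping distance: v·t_r + v²/(2a) = 50 with t_r = 1.2 s and a = 5.100 m/s².
So v² + 12.240 v − 510.00 = 0.
Positive root: v = −a·t_r + √((a·t_r)² + 2a·d) = −6.120 + √(37.454 + 510.00) = 17.2777 m/s.
17.2777 m/s × 3.6 = 62.200 km/h.

Maximum speed ≈ 62.2 km/h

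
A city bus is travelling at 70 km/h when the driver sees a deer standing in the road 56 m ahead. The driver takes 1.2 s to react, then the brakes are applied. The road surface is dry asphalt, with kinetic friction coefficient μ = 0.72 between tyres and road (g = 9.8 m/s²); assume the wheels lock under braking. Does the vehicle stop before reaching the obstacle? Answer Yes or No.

Yes

70 km/h ÷ 3.6 = 19.4444 m/s.
a = μg = 0.72 × 9.8 = 7.056 m/s².
Reaction distance = 19.4444 × 1.2 = 23.333 m.
Braking distance = v²/(2a) = 378.085 / 14.112 = 26.792 m.
Total stopping distance = 23.333 + 26.792 = 50.125 m, vs 56 m available — it stops with 56 − 50.125 = 5.875 m to spare.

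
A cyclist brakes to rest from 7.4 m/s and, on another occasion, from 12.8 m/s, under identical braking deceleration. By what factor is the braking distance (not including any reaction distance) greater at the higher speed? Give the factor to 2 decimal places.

Factor ≈ 2.99

Braking distance d = v²/(2a), so with a fixed, d ∝ v².
Factor = (12.8/7.4)² = 1.7297² = 2.9919.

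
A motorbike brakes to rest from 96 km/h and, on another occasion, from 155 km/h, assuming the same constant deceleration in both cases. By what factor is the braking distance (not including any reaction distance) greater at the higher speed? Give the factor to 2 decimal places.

Factor ≈ 2.61

Braking distance d = v²/(2a), so with a fixed, d ∝ v².
Factor = (155/96)² = 1.6146² = 2.6069.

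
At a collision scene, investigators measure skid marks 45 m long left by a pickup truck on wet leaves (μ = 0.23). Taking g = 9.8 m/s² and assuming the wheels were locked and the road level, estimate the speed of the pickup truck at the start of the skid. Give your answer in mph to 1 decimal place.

Initial speed ≈ 31.9 mph

Deceleration a = μg = 0.23 × 9.8 = 2.254 m/s².
v = √(2a·d) = √(2 × 2.254 × 45) = √202.860 = 14.2429 m/s.
= 14.2429 ÷ 0.44704 = 31.860 mph.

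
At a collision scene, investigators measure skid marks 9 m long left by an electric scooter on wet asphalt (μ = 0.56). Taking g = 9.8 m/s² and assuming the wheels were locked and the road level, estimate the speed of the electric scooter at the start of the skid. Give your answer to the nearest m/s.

Initial speed ≈ 10 m/s

Deceleration a = μg = 0.56 × 9.8 = 5.488 m/s².
v = √(2a·d) = √(2 × 5.488 × 9) = √98.784 = 9.9390 m/s.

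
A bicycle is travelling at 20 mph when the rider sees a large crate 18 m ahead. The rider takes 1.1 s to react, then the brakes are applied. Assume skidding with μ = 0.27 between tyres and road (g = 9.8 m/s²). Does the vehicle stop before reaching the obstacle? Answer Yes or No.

20 mph × 0.44704 = 8.9408 m/s.
a = μg = 0.27 × 9.8 = 2.646 m/s².
Reaction distance = 8.9408 × 1.1 = 9.835 m.
Braking distance = v²/(2a) = 79.938 / 5.292 = 15.105 m.
Total stopping distance = 9.835 + 15.105 = 24.940 m, vs 18 m available — it cannot stop in time and overshoots by 24.940 − 18 = 6.940 m.

No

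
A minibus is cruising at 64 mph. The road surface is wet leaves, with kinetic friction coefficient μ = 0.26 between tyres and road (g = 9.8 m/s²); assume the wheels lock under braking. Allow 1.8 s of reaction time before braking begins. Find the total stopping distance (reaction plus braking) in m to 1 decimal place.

Total stopping distance ≈ 212.1 m

64 mph × 0.44704 = 28.6106 m/s.
a = μg = 0.26 × 9.8 = 2.548 m/s².
Reaction distance = v·t_r = 28.6106 × 1.8 = 51.499 m.
Braking distance = v²/(2a) = 28.6106² / (2 × 2.548) = 818.566 / 5.096 = 160.629 m.
Total = 51.499 + 160.629 = 212.128 m.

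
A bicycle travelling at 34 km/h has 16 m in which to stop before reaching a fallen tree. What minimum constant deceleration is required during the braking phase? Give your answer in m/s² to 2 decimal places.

Required deceleration ≈ 2.79 m/s²

34 km/h ÷ 3.6 = 9.4444 m/s.
v² = 2a·d ⇒ a = v²/(2d) = 9.4444² / (2 × 16.000) = 89.197 / 32.000 = 2.7874 m/s².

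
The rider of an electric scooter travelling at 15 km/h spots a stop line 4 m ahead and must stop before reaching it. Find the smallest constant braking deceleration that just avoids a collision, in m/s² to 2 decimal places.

15 km/h ÷ 3.6 = 4.1667 m/s.
v² = 2a·d ⇒ a = v²/(2d) = 4.1667² / (2 × 4.000) = 17.361 / 8.000 = 2.1701 m/s².

Required deceleration ≈ 2.17 m/s²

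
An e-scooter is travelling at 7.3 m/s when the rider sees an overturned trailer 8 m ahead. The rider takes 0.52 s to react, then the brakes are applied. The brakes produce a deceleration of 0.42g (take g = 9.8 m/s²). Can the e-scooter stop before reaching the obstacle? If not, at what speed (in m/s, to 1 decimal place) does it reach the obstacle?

No — it strikes the obstacle at 4.3 m/s

a = 0.42 × 9.8 = 4.116 m/s².
Reaction distance = 7.3000 × 0.52 = 3.796 m.
Braking distance needed to stop: v²/(2a) = 53.290 / 8.232 = 6.474 m, so total needed = 3.796 + 6.474 = 10.270 m > 8 m — it cannot stop.
Distance remaining when braking begins: 8 − 3.796 = 4.204 m.
v² = v₀² − 2a·d = 53.290 − 2 × 4.116 × 4.204 = 18.683 m²/s².
v = √18.683 = 4.322 m/s.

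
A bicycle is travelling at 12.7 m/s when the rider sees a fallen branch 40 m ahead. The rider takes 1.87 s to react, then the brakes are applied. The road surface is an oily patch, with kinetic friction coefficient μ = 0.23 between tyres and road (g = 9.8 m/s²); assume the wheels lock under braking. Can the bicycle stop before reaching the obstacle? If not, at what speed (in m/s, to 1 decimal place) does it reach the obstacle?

a = μg = 0.23 × 9.8 = 2.254 m/s².
Reaction distance = 12.7000 × 1.87 = 23.749 m.
Braking distance needed to stop: v²/(2a) = 161.290 / 4.508 = 35.779 m, so total needed = 23.749 + 35.779 = 59.528 m > 40 m — it cannot stop.
Distance remaining when braking begins: 40 − 23.749 = 16.251 m.
v² = v₀² − 2a·d = 161.290 − 2 × 2.254 × 16.251 = 88.030 m²/s².
v = √88.030 = 9.382 m/s.

No — it strikes the obstacle at 9.4 m/s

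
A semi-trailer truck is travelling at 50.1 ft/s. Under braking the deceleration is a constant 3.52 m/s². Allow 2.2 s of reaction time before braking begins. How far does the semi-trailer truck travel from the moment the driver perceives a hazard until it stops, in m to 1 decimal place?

Total stopping distance ≈ 66.7 m

50.1 ft/s × 0.3048 = 15.2705 m/s.
Reaction distance = v·t_r = 15.2705 × 2.2 = 33.595 m.
Braking distance = v²/(2a) = 15.2705² / (2 × 3.520) = 233.188 / 7.040 = 33.123 m.
Total = 33.595 + 33.123 = 66.718 m.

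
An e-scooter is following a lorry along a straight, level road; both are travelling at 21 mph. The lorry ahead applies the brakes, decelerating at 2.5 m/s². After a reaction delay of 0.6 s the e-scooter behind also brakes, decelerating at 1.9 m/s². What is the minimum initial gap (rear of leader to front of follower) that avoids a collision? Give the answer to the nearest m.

21 mph × 0.44704 = 9.3878 m/s.
Leader travels v²/(2a_L) = 88.131 / 5.000 = 17.626 m before stopping.
Follower covers v·t_r = 9.3878 × 0.6 = 5.633 m while reacting, then v²/(2a_F) = 88.131 / 3.800 = 23.192 m while braking, for a total of 5.633 + 23.192 = 28.825 m.
Since a_F ≤ a_L and the follower starts braking later, the follower is never slower than the leader, so the closest approach is when both have stopped.
Minimum gap = 28.825 − 17.626 = 11.199 m.

Minimum gap ≈ 11 m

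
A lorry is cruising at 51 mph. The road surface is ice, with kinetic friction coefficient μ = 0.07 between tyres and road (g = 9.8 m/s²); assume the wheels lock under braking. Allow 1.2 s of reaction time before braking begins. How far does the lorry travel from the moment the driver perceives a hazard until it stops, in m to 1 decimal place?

Total stopping distance ≈ 406.2 m

51 mph × 0.44704 = 22.7990 m/s.
a = μg = 0.07 × 9.8 = 0.686 m/s².
Reaction distance = v·t_r = 22.7990 × 1.2 = 27.359 m.
Braking distance = v²/(2a) = 22.7990² / (2 × 0.686) = 519.794 / 1.372 = 378.859 m.
Total = 27.359 + 378.859 = 406.218 m.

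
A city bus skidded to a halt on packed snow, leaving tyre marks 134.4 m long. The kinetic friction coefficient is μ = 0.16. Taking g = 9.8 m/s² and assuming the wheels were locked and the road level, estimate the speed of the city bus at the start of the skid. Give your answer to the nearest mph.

Initial speed ≈ 46 mph

Deceleration a = μg = 0.16 × 9.8 = 1.568 m/s².
v = √(2a·d) = √(2 × 1.568 × 134.4) = √421.478 = 20.5299 m/s.
= 20.5299 ÷ 0.44704 = 45.924 mph.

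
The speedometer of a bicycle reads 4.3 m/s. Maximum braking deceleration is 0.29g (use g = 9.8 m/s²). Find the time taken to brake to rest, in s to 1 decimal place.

a = 0.29 × 9.8 = 2.842 m/s².
Braking time = v/a = 4.3000 / 2.842 = 1.513 s.

Braking time ≈ 1.5 s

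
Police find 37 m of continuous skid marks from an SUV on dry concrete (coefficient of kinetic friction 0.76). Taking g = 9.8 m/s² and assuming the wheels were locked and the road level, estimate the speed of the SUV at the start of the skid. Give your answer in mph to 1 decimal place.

Deceleration a = μg = 0.76 × 9.8 = 7.448 m/s².
v = √(2a·d) = √(2 × 7.448 × 37) = √551.152 = 23.4766 m/s.
= 23.4766 ÷ 0.44704 = 52.516 mph.

Initial speed ≈ 52.5 mph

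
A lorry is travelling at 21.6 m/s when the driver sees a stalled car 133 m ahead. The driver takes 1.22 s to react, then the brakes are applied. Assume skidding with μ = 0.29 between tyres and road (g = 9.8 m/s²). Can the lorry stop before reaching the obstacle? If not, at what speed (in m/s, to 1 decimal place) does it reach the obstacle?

a = μg = 0.29 × 9.8 = 2.842 m/s².
Reaction distance = 21.6000 × 1.22 = 26.352 m.
Braking distance = v²/(2a) = 466.560 / 5.684 = 82.083 m.
Total stopping distance = 26.352 + 82.083 = 108.435 m, vs 133 m available — it stops with 133 − 108.435 = 24.565 m to spare.

Yes — it stops about 24.6 m short of the obstacle, so it never reaches it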